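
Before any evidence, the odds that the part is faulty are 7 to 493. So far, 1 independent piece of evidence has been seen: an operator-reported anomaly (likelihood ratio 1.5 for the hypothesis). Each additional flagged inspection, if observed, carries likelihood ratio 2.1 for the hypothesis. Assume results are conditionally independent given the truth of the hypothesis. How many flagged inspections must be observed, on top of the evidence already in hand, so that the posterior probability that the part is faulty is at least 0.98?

Prior odds = 7/493.
Bayes factor of the evidence already in hand = 1.5.
Odds after that evidence = (7/493) × 1.5 = 21/986.
Target odds = 0.98/0.02 = 49.
Need 2.1ⁿ ≥ 49 ÷ (21/986) = 6902/3.
2.1¹⁰ ≈1667.99 falls short of 6902/3 but 2.1¹¹ ≈3502.78 reaches it, so n = 11.

11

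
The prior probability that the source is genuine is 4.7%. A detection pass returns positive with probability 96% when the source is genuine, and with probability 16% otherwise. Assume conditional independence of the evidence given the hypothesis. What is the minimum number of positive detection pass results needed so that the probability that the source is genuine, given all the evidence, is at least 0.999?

6

Prior odds: 0.047 ÷ 0.953 = 47/953.
Likelihood ratio of a positive result = 0.96/0.16 = 6.
Target odds: 0.999 ÷ 0.001 = 999.
Need (47/953) × 6ⁿ ≥ 999, i.e. 6ⁿ ≥ 952047/47.
6⁵ = 7776 falls short of 952047/47 but 6⁶ = 46656 reaches it, so n = 6.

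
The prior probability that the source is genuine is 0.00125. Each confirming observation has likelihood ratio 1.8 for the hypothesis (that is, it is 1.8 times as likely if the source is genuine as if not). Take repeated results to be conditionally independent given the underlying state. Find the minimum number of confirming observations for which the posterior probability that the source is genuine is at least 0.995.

Prior odds: 0.00125 ÷ 0.99875 = 1/799.
Likelihood ratio per confirming observation = 1.8.
Target posterior odds = 0.995/0.005 = 199.
Need (1/799) × 1.8ⁿ ≥ 199, i.e. 1.8ⁿ ≥ 159001.
1.8²⁰ ≈127482 falls short of 159001 but 1.8²¹ ≈229468 reaches it, so n = 21.

21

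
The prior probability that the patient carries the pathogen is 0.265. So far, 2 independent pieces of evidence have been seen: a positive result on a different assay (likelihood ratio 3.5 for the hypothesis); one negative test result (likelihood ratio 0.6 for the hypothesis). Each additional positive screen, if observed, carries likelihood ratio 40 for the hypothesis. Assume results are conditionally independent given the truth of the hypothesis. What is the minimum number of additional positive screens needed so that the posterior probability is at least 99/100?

2

Prior odds = 0.265/0.735 = 53/147.
Combined Bayes factor of the evidence already in hand = 3.5 × 0.6 = 2.1.
Odds after that evidence = (53/147) × 2.1 = 53/70.
Target odds = 0.99/0.01 = 99.
Need 40ⁿ ≥ 99 ÷ (53/70) = 6930/53.
40¹ = 40 falls short of 6930/53 but 40² = 1600 reaches it, so n = 2.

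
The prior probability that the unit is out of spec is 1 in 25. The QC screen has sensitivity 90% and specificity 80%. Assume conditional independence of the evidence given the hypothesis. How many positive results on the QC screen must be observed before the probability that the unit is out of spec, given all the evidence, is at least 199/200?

6

Prior odds = 0.04/0.96 = 1/24.
False-positive rate = 1 − 0.8 = 0.2; likelihood ratio of a positive = 0.9/0.2 = 4.5.
Target posterior odds = 0.995/0.005 = 199.
Require 4.5ⁿ ≥ 199 ÷ (1/24) = 4776.
4.5⁵ = 1845.28125 falls short of 4776 but 4.5⁶ = 8303.765625 reaches it, so n = 6.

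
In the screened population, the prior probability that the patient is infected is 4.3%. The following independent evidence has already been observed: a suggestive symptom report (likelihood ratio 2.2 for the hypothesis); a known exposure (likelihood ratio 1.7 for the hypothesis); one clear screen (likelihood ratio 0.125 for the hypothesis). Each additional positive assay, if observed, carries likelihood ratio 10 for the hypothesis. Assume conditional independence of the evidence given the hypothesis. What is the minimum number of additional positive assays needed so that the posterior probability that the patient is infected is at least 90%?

Prior odds = 0.043/0.957 = 43/957.
Combined Bayes factor of the evidence already in hand = 2.2 × 1.7 × 0.125 = 0.4675.
Odds after that evidence = (43/957) × 0.4675 = 731/34800.
Target odds = 0.9/0.1 = 9.
Need 10ⁿ ≥ 9 ÷ (731/34800) = 313200/731.
10² = 100 falls short of 313200/731 but 10³ = 1000 reaches it, so n = 3.

3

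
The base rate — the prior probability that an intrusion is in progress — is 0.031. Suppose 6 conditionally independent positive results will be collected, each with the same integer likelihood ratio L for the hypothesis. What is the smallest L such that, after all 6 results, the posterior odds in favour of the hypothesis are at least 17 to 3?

3

Prior odds = 0.031/0.969 = 31/969.
Target odds = 17/3.
Need L⁶ ≥ 17/3 ÷ (31/969) = 5491/31.
2⁶ = 64 < 5491/31 ≤ 729 = 3⁶, so L = 3.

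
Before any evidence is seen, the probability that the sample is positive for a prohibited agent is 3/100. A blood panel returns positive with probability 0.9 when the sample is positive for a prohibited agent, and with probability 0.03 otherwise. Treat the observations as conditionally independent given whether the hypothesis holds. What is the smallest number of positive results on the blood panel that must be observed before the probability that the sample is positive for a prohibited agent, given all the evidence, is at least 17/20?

2

Prior odds = 0.03/0.97 = 3/97.
Likelihood ratio of a positive result = 0.9/0.03 = 30.
Target posterior odds = 0.85/0.15 = 17/3.
Require 30ⁿ ≥ 17/3 ÷ (3/97) = 1649/9.
30¹ = 30 falls short of 1649/9 but 30² = 900 reaches it, so n = 2.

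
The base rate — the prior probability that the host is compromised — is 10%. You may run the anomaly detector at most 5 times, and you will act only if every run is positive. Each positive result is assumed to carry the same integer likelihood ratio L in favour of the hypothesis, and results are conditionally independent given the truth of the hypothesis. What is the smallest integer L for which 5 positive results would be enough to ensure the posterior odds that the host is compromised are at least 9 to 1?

3

Prior odds = 0.1/0.9 = 1/9.
Target odds = 9.
Need L⁵ ≥ 9 ÷ (1/9) = 81.
2⁵ = 32 < 81 ≤ 243 = 3⁵, so L = 3.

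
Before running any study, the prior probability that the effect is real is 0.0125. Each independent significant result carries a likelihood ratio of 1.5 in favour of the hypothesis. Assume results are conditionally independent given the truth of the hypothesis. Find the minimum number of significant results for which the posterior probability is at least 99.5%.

24

Prior odds: 0.0125 ÷ 0.9875 = 1/79.
Likelihood ratio per significant result = 1.5.
Target odds: 0.995 ÷ 0.005 = 199.
Need (1/79) × 1.5ⁿ ≥ 199, i.e. 1.5ⁿ ≥ 15721.
1.5²³ ≈11222.7 falls short of 15721 but 1.5²⁴ ≈16834.1 reaches it, so n = 24.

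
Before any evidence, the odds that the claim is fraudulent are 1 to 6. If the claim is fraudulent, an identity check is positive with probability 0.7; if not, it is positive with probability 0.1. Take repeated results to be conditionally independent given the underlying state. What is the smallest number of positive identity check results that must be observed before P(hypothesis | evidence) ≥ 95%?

Prior odds = 1/6.
Likelihood ratio of a positive = 0.7/0.1 = 7.
Target odds: 0.95 ÷ 0.05 = 19.
Require 7ⁿ ≥ 19 ÷ (1/6) = 114.
7² = 49 falls short of 114 but 7³ = 343 reaches it, so n = 3.

3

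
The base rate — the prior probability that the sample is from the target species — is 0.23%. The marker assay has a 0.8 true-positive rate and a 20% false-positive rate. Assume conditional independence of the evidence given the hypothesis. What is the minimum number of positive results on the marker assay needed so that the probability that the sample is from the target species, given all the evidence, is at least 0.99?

8

Prior odds: 0.0023 ÷ 0.9977 = 23/9977.
Likelihood ratio of a positive result = 0.8/0.2 = 4.
Target posterior odds = 0.99/0.01 = 99.
Need (23/9977) × 4ⁿ ≥ 99, i.e. 4ⁿ ≥ 987723/23.
4⁷ = 16384 falls short of 987723/23 but 4⁸ = 65536 reaches it, so n = 8.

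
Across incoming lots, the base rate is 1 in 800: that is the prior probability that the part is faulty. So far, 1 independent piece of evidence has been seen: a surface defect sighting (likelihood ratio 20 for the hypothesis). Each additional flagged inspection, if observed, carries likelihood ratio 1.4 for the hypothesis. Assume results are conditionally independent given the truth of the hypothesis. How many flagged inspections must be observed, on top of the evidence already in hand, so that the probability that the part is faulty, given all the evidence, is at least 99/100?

Prior odds = 0.00125/0.99875 = 1/799.
Bayes factor of the evidence already in hand = 20.
Odds after that evidence = (1/799) × 20 = 20/799.
Target odds = 0.99/0.01 = 99.
Need 1.4ⁿ ≥ 99 ÷ (20/799) = 3955.05.
1.4²⁴ ≈3214.2 falls short of 3955.05 but 1.4²⁵ ≈4499.88 reaches it, so n = 25.

25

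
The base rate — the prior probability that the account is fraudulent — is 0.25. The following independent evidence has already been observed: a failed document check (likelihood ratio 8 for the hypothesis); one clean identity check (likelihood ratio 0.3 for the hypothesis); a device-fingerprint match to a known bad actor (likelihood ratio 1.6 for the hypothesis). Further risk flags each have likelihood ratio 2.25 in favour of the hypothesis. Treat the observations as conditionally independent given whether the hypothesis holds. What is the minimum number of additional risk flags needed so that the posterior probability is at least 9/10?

Prior odds = 0.25/0.75 = 1/3.
Combined Bayes factor of the evidence already in hand = 8 × 0.3 × 1.6 = 3.84.
Odds after that evidence = (1/3) × 3.84 = 1.28.
Target odds = 0.9/0.1 = 9.
Need 2.25ⁿ ≥ 9 ÷ 1.28 = 7.03125.
2.25² = 5.0625 falls short of 7.03125 but 2.25³ = 11.390625 reaches it, so n = 3.

3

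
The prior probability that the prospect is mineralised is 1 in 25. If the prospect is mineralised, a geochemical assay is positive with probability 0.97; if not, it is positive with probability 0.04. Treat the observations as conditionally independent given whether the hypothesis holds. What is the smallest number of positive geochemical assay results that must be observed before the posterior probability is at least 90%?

2

Prior odds = 0.04/0.96 = 1/24.
Likelihood ratio of a positive = 0.97/0.04 = 24.25.
Target posterior odds = 0.9/0.1 = 9.
Need (1/24) × 24.25ⁿ ≥ 9, i.e. 24.25ⁿ ≥ 216.
24.25¹ = 24.25 falls short of 216 but 24.25² = 588.0625 reaches it, so n = 2.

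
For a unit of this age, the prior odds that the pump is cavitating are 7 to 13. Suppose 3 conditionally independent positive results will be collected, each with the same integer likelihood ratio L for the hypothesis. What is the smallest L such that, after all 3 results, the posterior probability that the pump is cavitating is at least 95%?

Prior odds = 7/13.
Target odds = 0.95/0.05 = 19.
Need L³ ≥ 19 ÷ (7/13) = 247/7.
3³ = 27 < 247/7 ≤ 64 = 4³, so L = 4.

4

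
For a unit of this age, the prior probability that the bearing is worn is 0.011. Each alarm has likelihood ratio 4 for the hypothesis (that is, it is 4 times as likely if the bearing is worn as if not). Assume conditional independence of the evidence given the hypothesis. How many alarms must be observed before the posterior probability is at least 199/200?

Prior odds = 0.011/0.989 = 11/989.
Likelihood ratio per alarm = 4.
Target odds: 0.995 ÷ 0.005 = 199.
Need (11/989) × 4ⁿ ≥ 199, i.e. 4ⁿ ≥ 196811/11.
4⁷ = 16384 falls short of 196811/11 but 4⁸ = 65536 reaches it, so n = 8.

8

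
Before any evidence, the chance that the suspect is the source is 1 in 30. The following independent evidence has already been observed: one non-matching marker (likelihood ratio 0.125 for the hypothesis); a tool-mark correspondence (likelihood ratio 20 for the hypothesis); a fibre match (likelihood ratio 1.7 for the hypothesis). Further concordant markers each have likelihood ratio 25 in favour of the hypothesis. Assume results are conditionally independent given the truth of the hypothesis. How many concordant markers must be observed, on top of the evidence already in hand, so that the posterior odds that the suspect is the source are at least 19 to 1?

2

Prior odds = (1/30)/(29/30) = 1/29.
Combined Bayes factor of the evidence already in hand = 0.125 × 20 × 1.7 = 4.25.
Odds after that evidence = (1/29) × 4.25 = 17/116.
Target odds = 19.
Need 25ⁿ ≥ 19 ÷ (17/116) = 2204/17.
25¹ = 25 falls short of 2204/17 but 25² = 625 reaches it, so n = 2.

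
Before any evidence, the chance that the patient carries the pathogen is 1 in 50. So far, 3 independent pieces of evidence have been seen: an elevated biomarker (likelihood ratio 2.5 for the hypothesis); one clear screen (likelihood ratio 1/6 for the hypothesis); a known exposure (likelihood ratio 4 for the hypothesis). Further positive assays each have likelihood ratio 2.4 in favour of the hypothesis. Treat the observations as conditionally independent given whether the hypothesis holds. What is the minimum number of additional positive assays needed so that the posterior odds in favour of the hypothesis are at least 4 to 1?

Prior odds = 0.02/0.98 = 1/49.
Combined Bayes factor of the evidence already in hand = 2.5 × (1/6) × 4 = 5/3.
Odds after that evidence = (1/49) × 5/3 = 5/147.
Target odds = 4.
Need 2.4ⁿ ≥ 4 ÷ (5/147) = 117.6.
2.4⁵ = 79.62624 falls short of 117.6 but 2.4⁶ = 2985984/15625 reaches it, so n = 6.

6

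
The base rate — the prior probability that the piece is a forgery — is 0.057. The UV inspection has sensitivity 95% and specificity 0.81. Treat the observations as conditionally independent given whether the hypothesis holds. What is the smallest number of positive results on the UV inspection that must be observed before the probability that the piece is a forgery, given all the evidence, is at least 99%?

Prior odds = 0.057/0.943 = 57/943.
False-positive rate = 1 − 0.81 = 0.19; likelihood ratio of a positive = 0.95/0.19 = 5.
Target odds: 0.99 ÷ 0.01 = 99.
Require 5ⁿ ≥ 99 ÷ (57/943) = 31119/19.
5⁴ = 625 falls short of 31119/19 but 5⁵ = 3125 reaches it, so n = 5.

5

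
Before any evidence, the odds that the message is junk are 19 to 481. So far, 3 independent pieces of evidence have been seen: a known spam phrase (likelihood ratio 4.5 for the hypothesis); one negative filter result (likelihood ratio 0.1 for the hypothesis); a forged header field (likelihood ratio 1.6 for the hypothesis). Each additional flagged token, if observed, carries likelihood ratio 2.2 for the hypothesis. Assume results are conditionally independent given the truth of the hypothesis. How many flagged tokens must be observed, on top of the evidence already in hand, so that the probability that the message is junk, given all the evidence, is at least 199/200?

Prior odds = 19/481.
Combined Bayes factor of the evidence already in hand = 4.5 × 0.1 × 1.6 = 0.72.
Odds after that evidence = (19/481) × 0.72 = 342/12025.
Target odds = 0.995/0.005 = 199.
Need 2.2ⁿ ≥ 199 ÷ (342/12025) = 2392975/342.
2.2¹¹ ≈5843.18 falls short of 2392975/342 but 2.2¹² ≈12855 reaches it, so n = 12.

12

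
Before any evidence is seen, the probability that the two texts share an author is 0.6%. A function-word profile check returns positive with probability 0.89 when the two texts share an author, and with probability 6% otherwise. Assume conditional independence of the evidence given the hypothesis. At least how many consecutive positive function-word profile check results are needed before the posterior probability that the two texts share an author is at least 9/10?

Prior odds: 0.006 ÷ 0.994 = 3/497.
Likelihood ratio of a positive result = 0.89/0.06 = 89/6.
Target posterior odds = 0.9/0.1 = 9.
Require (89/6)ⁿ ≥ 9 ÷ (3/497) = 1491.
(89/6)² = 7921/36 falls short of 1491 but (89/6)³ = 704969/216 reaches it, so n = 3.

3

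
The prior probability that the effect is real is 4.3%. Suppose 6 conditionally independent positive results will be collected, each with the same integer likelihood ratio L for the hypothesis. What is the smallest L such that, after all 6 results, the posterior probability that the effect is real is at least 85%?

3

Prior odds = 0.043/0.957 = 43/957.
Target odds = 0.85/0.15 = 17/3.
Need L⁶ ≥ 17/3 ÷ (43/957) = 5423/43.
2⁶ = 64 < 5423/43 ≤ 729 = 3⁶, so L = 3.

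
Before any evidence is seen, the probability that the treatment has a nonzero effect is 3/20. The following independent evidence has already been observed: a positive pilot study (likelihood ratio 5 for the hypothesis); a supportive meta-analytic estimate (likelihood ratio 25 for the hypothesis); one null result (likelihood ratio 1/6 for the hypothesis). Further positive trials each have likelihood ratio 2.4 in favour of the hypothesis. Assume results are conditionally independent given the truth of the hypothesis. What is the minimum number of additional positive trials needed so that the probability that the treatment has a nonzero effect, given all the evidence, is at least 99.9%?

7

Prior odds = 0.15/0.85 = 3/17.
Combined Bayes factor of the evidence already in hand = 5 × 25 × (1/6) = 125/6.
Odds after that evidence = (3/17) × 125/6 = 125/34.
Target odds = 0.999/0.001 = 999.
Need 2.4ⁿ ≥ 999 ÷ (125/34) = 271.728.
2.4⁶ = 2985984/15625 falls short of 271.728 but 2.4⁷ = 35831808/78125 reaches it, so n = 7.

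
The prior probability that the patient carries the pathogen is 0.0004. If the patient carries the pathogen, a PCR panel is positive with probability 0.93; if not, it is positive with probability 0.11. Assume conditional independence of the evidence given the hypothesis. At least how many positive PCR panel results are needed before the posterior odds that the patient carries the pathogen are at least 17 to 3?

Prior odds: 0.0004 ÷ 0.9996 = 1/2499.
Likelihood ratio of a positive = 0.93/0.11 = 93/11.
Target odds = 17/3.
Require (93/11)ⁿ ≥ 17/3 ÷ (1/2499) = 14161.
(93/11)⁴ = 74805201/14641 falls short of 14161 but (93/11)⁵ ≈43196.8 reaches it, so n = 5.

5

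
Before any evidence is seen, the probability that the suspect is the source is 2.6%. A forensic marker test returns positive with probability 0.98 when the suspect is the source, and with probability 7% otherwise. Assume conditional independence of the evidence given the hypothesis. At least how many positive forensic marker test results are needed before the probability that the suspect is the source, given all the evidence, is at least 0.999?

4

Prior odds = 0.026/0.974 = 13/487.
Likelihood ratio of a positive result = 0.98/0.07 = 14.
Target posterior odds = 0.999/0.001 = 999.
Require 14ⁿ ≥ 999 ÷ (13/487) = 486513/13.
14³ = 2744 falls short of 486513/13 but 14⁴ = 38416 reaches it, so n = 4.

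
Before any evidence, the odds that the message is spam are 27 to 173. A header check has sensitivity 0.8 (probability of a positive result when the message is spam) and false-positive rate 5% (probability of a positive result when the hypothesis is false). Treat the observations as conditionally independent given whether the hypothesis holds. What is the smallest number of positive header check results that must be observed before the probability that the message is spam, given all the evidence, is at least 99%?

3

Prior odds = 27/173.
Likelihood ratio of a positive result = 0.8/0.05 = 16.
Target posterior odds = 0.99/0.01 = 99.
Need (27/173) × 16ⁿ ≥ 99, i.e. 16ⁿ ≥ 1903/3.
16² = 256 falls short of 1903/3 but 16³ = 4096 reaches it, so n = 3.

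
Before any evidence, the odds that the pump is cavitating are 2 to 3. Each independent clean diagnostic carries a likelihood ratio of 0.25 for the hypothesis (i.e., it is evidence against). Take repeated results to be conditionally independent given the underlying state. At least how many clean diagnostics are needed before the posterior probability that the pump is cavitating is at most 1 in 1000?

Prior odds = 2/3.
Likelihood ratio per clean diagnostic = 0.25.
Target odds: 0.001 ÷ 0.999 = 1/999.
Require 0.25ⁿ ≤ 1/999 ÷ (2/3) = 1/666.
0.25⁴ = 0.00390625 is still above 1/666 but 0.25⁵ = 1/1024 is at or below it, so n = 5.

5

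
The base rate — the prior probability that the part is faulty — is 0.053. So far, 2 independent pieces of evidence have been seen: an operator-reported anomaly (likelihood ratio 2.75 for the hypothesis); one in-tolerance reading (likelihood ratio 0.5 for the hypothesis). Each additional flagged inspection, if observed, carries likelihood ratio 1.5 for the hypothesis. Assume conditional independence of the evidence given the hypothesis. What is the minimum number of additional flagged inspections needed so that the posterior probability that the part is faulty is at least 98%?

Prior odds = 0.053/0.947 = 53/947.
Combined Bayes factor of the evidence already in hand = 2.75 × 0.5 = 1.375.
Odds after that evidence = (53/947) × 1.375 = 583/7576.
Target odds = 0.98/0.02 = 49.
Need 1.5ⁿ ≥ 49 ÷ (583/7576) = 371224/583.
1.5¹⁵ = 14348907/32768 falls short of 371224/583 but 1.5¹⁶ = 43046721/65536 reaches it, so n = 16.

16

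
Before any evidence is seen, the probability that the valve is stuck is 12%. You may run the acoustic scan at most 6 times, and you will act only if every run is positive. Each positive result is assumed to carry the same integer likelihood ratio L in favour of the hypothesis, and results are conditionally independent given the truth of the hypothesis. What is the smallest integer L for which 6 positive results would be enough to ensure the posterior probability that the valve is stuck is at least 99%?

3

Prior odds = 0.12/0.88 = 3/22.
Target odds = 0.99/0.01 = 99.
Need L⁶ ≥ 99 ÷ (3/22) = 726.
2⁶ = 64 < 726 ≤ 729 = 3⁶, so L = 3.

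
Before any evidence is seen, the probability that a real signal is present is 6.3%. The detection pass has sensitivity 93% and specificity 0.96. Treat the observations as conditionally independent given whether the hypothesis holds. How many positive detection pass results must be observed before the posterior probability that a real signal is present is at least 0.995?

3

Prior odds: 0.063 ÷ 0.937 = 63/937.
False-positive rate = 1 − 0.96 = 0.04; likelihood ratio of a positive = 0.93/0.04 = 23.25.
Target odds: 0.995 ÷ 0.005 = 199.
Need (63/937) × 23.25ⁿ ≥ 199, i.e. 23.25ⁿ ≥ 186463/63.
23.25² = 540.5625 falls short of 186463/63 but 23.25³ = 804357/64 reaches it, so n = 3.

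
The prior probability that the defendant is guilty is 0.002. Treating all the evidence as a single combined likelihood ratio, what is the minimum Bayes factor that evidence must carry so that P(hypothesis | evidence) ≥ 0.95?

9481

Prior odds = 0.002/0.998 = 1/499.
Target odds = 0.95/0.05 = 19.
Required Bayes factor = 19 ÷ (1/499) = 9481.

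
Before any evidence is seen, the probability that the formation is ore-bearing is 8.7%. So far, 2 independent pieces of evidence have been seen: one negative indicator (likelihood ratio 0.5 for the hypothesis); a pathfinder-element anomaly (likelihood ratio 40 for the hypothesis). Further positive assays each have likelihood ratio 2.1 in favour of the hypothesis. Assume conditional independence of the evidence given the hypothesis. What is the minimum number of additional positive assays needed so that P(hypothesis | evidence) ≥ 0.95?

Prior odds = 0.087/0.913 = 87/913.
Combined Bayes factor of the evidence already in hand = 0.5 × 40 = 20.
Odds after that evidence = (87/913) × 20 = 1740/913.
Target odds = 0.95/0.05 = 19.
Need 2.1ⁿ ≥ 19 ÷ (1740/913) = 17347/1740.
2.1³ = 9.261 falls short of 17347/1740 but 2.1⁴ = 19.4481 reaches it, so n = 4.

4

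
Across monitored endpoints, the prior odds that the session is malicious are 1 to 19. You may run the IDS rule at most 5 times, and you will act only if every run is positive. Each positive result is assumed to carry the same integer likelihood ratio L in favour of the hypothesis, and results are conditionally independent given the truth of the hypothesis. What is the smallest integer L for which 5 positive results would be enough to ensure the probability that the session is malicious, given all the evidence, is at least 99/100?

5

Prior odds = 1/19.
Target odds = 0.99/0.01 = 99.
Need L⁵ ≥ 99 ÷ (1/19) = 1881.
4⁵ = 1024 < 1881 ≤ 3125 = 5⁵, so L = 5.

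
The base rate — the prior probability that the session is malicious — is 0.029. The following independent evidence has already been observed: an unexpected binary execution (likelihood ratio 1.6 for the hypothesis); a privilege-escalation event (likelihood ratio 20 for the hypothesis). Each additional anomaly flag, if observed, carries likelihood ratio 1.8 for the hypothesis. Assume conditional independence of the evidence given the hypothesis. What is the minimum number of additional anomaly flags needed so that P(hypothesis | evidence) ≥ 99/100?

Prior odds = 0.029/0.971 = 29/971.
Combined Bayes factor of the evidence already in hand = 1.6 × 20 = 32.
Odds after that evidence = (29/971) × 32 = 928/971.
Target odds = 0.99/0.01 = 99.
Need 1.8ⁿ ≥ 99 ÷ (928/971) = 96129/928.
1.8⁷ = 4782969/78125 falls short of 96129/928 but 1.8⁸ = 43046721/390625 reaches it, so n = 8.

8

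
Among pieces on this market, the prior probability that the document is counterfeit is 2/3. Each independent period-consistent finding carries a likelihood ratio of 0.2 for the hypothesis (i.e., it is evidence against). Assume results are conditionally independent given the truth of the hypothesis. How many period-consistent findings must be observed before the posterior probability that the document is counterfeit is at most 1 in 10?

Prior odds = (2/3)/(1/3) = 2.
Likelihood ratio per period-consistent finding = 0.2.
Target posterior odds = 0.1/0.9 = 1/9.
Need 2 × 0.2ⁿ ≤ 1/9, i.e. 0.2ⁿ ≤ 1/18.
0.2¹ = 0.2 is still above 1/18 but 0.2² = 0.04 is at or below it, so n = 2.

2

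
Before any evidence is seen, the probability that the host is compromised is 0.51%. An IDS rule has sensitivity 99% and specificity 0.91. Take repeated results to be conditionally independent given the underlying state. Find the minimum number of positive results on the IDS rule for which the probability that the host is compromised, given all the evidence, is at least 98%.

Prior odds: 0.0051 ÷ 0.9949 = 51/9949.
False-positive rate = 1 − 0.91 = 0.09; likelihood ratio of a positive = 0.99/0.09 = 11.
Target odds: 0.98 ÷ 0.02 = 49.
Need (51/9949) × 11ⁿ ≥ 49, i.e. 11ⁿ ≥ 487501/51.
11³ = 1331 falls short of 487501/51 but 11⁴ = 14641 reaches it, so n = 4.

4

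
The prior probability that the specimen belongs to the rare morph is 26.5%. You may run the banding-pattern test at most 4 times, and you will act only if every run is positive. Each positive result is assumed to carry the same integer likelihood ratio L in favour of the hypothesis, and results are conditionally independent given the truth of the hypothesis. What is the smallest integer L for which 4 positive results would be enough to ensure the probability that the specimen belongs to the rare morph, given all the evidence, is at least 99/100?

Prior odds = 0.265/0.735 = 53/147.
Target odds = 0.99/0.01 = 99.
Need L⁴ ≥ 99 ÷ (53/147) = 14553/53.
4⁴ = 256 < 14553/53 ≤ 625 = 5⁴, so L = 5.

5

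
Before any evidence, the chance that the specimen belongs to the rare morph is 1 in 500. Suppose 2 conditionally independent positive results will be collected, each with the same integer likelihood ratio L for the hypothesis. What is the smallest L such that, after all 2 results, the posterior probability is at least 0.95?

98

Prior odds = 0.002/0.998 = 1/499.
Target odds = 0.95/0.05 = 19.
Need L² ≥ 19 ÷ (1/499) = 9481.
97² = 9409 < 9481 ≤ 9604 = 98², so L = 98.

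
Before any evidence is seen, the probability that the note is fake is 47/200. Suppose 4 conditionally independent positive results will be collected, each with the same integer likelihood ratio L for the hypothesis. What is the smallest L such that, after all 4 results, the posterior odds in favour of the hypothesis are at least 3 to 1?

2

Prior odds = 0.235/0.765 = 47/153.
Target odds = 3.
Need L⁴ ≥ 3 ÷ (47/153) = 459/47.
1⁴ = 1 < 459/47 ≤ 16 = 2⁴, so L = 2.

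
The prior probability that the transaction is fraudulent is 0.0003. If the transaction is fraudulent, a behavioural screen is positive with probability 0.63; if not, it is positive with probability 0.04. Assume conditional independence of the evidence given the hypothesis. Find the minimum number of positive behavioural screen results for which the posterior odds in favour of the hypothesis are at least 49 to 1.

Prior odds = 0.0003/0.9997 = 3/9997.
Likelihood ratio of a positive = 0.63/0.04 = 15.75.
Target odds = 49.
Need (3/9997) × 15.75ⁿ ≥ 49, i.e. 15.75ⁿ ≥ 489853/3.
15.75⁴ = 15752961/256 falls short of 489853/3 but 15.75⁵ = 992436543/1024 reaches it, so n = 5.

5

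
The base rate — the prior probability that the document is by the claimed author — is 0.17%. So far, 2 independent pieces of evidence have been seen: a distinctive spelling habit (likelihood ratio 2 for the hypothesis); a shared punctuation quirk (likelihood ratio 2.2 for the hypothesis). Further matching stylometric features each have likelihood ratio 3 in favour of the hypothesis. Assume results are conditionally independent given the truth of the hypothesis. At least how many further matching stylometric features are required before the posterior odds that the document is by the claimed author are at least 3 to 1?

Prior odds = 0.0017/0.9983 = 17/9983.
Combined Bayes factor of the evidence already in hand = 2 × 2.2 = 4.4.
Odds after that evidence = (17/9983) × 4.4 = 374/49915.
Target odds = 3.
Need 3ⁿ ≥ 3 ÷ (374/49915) = 149745/374.
3⁵ = 243 falls short of 149745/374 but 3⁶ = 729 reaches it, so n = 6.

6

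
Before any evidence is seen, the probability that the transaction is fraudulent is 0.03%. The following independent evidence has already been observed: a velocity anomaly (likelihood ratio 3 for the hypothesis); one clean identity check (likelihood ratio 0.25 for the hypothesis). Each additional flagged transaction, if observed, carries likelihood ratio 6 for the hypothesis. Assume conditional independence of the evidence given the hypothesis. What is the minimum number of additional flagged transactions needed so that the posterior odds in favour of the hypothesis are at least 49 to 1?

Prior odds = 0.0003/0.9997 = 3/9997.
Combined Bayes factor of the evidence already in hand = 3 × 0.25 = 0.75.
Odds after that evidence = (3/9997) × 0.75 = 9/39988.
Target odds = 49.
Need 6ⁿ ≥ 49 ÷ (9/39988) = 1959412/9.
6⁶ = 46656 falls short of 1959412/9 but 6⁷ = 279936 reaches it, so n = 7.

7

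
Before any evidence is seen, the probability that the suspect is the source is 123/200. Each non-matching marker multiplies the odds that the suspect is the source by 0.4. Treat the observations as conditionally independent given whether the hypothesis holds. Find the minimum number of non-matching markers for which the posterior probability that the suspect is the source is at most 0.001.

9

Prior odds = 0.615/0.385 = 123/77.
Likelihood ratio per non-matching marker = 0.4.
Target odds: 0.001 ÷ 0.999 = 1/999.
Need (123/77) × 0.4ⁿ ≤ 1/999, i.e. 0.4ⁿ ≤ 77/122877.
0.4⁸ = 256/390625 is still above 77/122877 but 0.4⁹ = 512/1953125 is at or below it, so n = 9.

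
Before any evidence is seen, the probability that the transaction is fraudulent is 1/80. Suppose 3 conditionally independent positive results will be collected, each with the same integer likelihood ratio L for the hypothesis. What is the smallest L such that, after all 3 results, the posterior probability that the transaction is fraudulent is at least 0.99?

20

Prior odds = 0.0125/0.9875 = 1/79.
Target odds = 0.99/0.01 = 99.
Need L³ ≥ 99 ÷ (1/79) = 7821.
19³ = 6859 < 7821 ≤ 8000 = 20³, so L = 20.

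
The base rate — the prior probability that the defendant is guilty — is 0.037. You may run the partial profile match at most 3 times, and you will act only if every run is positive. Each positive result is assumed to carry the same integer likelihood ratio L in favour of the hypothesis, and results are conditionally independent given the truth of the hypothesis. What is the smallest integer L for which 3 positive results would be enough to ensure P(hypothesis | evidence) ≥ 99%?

Prior odds = 0.037/0.963 = 37/963.
Target odds = 0.99/0.01 = 99.
Need L³ ≥ 99 ÷ (37/963) = 95337/37.
13³ = 2197 < 95337/37 ≤ 2744 = 14³, so L = 14.

14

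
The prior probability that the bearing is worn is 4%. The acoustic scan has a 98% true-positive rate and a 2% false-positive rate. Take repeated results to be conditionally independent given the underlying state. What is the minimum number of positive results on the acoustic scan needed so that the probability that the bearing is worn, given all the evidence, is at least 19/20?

2

Prior odds: 0.04 ÷ 0.96 = 1/24.
Likelihood ratio of a positive result = 0.98/0.02 = 49.
Target odds: 0.95 ÷ 0.05 = 19.
Need (1/24) × 49ⁿ ≥ 19, i.e. 49ⁿ ≥ 456.
49¹ = 49 falls short of 456 but 49² = 2401 reaches it, so n = 2.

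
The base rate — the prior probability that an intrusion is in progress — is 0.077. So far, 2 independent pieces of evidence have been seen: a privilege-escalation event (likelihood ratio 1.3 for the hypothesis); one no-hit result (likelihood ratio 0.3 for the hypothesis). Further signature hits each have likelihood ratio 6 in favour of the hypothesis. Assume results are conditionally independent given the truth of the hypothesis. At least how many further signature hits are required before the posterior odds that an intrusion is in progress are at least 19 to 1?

Prior odds = 0.077/0.923 = 77/923.
Combined Bayes factor of the evidence already in hand = 1.3 × 0.3 = 0.39.
Odds after that evidence = (77/923) × 0.39 = 231/7100.
Target odds = 19.
Need 6ⁿ ≥ 19 ÷ (231/7100) = 134900/231.
6³ = 216 falls short of 134900/231 but 6⁴ = 1296 reaches it, so n = 4.

4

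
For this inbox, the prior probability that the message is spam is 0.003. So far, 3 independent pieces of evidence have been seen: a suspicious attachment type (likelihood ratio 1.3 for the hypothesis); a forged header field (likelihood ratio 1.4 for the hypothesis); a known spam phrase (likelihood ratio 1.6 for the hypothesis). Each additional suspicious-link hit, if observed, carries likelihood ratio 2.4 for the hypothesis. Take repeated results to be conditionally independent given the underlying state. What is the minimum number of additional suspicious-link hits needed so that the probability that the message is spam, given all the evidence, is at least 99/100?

11

Prior odds = 0.003/0.997 = 3/997.
Combined Bayes factor of the evidence already in hand = 1.3 × 1.4 × 1.6 = 2.912.
Odds after that evidence = (3/997) × 2.912 = 1092/124625.
Target odds = 0.99/0.01 = 99.
Need 2.4ⁿ ≥ 99 ÷ (1092/124625) = 4112625/364.
2.4¹⁰ ≈6340.34 falls short of 4112625/364 but 2.4¹¹ ≈15216.8 reaches it, so n = 11.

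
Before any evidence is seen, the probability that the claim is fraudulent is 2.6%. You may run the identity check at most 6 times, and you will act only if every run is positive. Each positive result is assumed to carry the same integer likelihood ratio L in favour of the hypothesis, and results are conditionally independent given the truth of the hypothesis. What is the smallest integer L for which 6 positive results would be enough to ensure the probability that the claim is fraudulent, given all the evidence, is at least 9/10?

Prior odds = 0.026/0.974 = 13/487.
Target odds = 0.9/0.1 = 9.
Need L⁶ ≥ 9 ÷ (13/487) = 4383/13.
2⁶ = 64 < 4383/13 ≤ 729 = 3⁶, so L = 3.

3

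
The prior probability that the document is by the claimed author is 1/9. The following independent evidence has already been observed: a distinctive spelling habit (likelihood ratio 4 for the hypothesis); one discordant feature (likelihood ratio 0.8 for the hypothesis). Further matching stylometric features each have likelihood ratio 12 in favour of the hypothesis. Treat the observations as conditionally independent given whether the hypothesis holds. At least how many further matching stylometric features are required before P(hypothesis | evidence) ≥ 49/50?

Prior odds = (1/9)/(8/9) = 0.125.
Combined Bayes factor of the evidence already in hand = 4 × 0.8 = 3.2.
Odds after that evidence = 0.125 × 3.2 = 0.4.
Target odds = 0.98/0.02 = 49.
Need 12ⁿ ≥ 49 ÷ 0.4 = 122.5.
12¹ = 12 falls short of 122.5 but 12² = 144 reaches it, so n = 2.

2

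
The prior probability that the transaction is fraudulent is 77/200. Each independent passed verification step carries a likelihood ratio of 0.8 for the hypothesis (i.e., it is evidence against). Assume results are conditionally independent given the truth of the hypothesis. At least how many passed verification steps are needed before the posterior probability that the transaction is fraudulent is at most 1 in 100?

Prior odds = 0.385/0.615 = 77/123.
Likelihood ratio per passed verification step = 0.8.
Target odds: 0.01 ÷ 0.99 = 1/99.
Need (77/123) × 0.8ⁿ ≤ 1/99, i.e. 0.8ⁿ ≤ 41/2541.
0.8¹⁸ ≈0.0180144 is still above 41/2541 but 0.8¹⁹ ≈0.0144115 is at or below it, so n = 19.

19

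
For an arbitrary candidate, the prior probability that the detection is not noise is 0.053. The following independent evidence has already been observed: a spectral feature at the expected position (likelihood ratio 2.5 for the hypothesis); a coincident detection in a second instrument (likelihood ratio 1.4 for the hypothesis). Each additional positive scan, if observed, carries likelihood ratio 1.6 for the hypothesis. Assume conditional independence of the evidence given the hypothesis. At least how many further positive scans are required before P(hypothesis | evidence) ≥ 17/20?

Prior odds = 0.053/0.947 = 53/947.
Combined Bayes factor of the evidence already in hand = 2.5 × 1.4 = 3.5.
Odds after that evidence = (53/947) × 3.5 = 371/1894.
Target odds = 0.85/0.15 = 17/3.
Need 1.6ⁿ ≥ 17/3 ÷ (371/1894) = 32198/1113.
1.6⁷ = 2097152/78125 falls short of 32198/1113 but 1.6⁸ = 16777216/390625 reaches it, so n = 8.

8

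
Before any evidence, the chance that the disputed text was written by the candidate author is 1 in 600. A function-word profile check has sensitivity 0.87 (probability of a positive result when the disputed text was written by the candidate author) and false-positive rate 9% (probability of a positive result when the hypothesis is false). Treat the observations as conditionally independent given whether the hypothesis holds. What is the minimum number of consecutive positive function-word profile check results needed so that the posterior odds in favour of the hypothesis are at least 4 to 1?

Prior odds: (1/600) ÷ (599/600) = 1/599.
Likelihood ratio of a positive result = 0.87/0.09 = 29/3.
Target odds = 4.
Need (1/599) × (29/3)ⁿ ≥ 4, i.e. (29/3)ⁿ ≥ 2396.
(29/3)³ = 24389/27 falls short of 2396 but (29/3)⁴ = 707281/81 reaches it, so n = 4.

4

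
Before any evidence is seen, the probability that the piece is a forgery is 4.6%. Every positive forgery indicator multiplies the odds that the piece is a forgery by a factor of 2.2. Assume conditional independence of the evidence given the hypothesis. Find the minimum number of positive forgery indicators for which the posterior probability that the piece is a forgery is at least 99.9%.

Prior odds = 0.046/0.954 = 23/477.
Likelihood ratio per positive forgery indicator = 2.2.
Target odds: 0.999 ÷ 0.001 = 999.
Need (23/477) × 2.2ⁿ ≥ 999, i.e. 2.2ⁿ ≥ 476523/23.
2.2¹² ≈12855 falls short of 476523/23 but 2.2¹³ ≈28281 reaches it, so n = 13.

13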